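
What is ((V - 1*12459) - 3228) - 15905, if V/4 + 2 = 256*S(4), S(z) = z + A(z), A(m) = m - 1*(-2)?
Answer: -21360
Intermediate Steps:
A(m) = 2 + m (A(m) = m + 2 = 2 + m)
S(z) = 2 + 2*z (S(z) = z + (2 + z) = 2 + 2*z)
V = 10232 (V = -8 + 4*(256*(2 + 2*4)) = -8 + 4*(256*(2 + 8)) = -8 + 4*(256*10) = -8 + 4*2560 = -8 + 10240 = 10232)
((V - 1*12459) - 3228) - 15905 = ((10232 - 1*12459) - 3228) - 15905 = ((10232 - 12459) - 3228) - 15905 = (-2227 - 3228) - 15905 = -5455 - 15905 = -21360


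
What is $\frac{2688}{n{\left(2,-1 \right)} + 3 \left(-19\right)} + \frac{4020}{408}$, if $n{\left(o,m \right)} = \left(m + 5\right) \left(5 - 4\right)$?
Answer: $- \frac{73637}{1802} \approx -40.864$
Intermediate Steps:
$n{\left(o,m \right)} = 5 + m$ ($n{\left(o,m \right)} = \left(5 + m\right) 1 = 5 + m$)
$\frac{2688}{n{\left(2,-1 \right)} + 3 \left(-19\right)} + \frac{4020}{408} = \frac{2688}{\left(5 - 1\right) + 3 \left(-19\right)} + \frac{4020}{408} = \frac{2688}{4 - 57} + 4020 \cdot \frac{1}{408} = \frac{2688}{-53} + \frac{335}{34} = 2688 \left(- \frac{1}{53}\right) + \frac{335}{34} = - \frac{2688}{53} + \frac{335}{34} = - \frac{73637}{1802}$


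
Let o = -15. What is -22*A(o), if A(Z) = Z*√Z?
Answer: 330*I*√15 ≈ 1278.1*I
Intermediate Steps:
A(Z) = Z^(3/2)
-22*A(o) = -(-330)*I*√15 = 330*I*√15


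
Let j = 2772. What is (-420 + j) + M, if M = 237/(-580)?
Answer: 1363923/580 ≈ 2351.6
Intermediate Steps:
M = -237/580 (M = 237*(-1/580) = -237/580 ≈ -0.40862)
(-420 + j) + M = (-420 + 2772) - 237/580 = 2352 - 237/580 = 1363923/580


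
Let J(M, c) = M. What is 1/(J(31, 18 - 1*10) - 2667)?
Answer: -1/2636 ≈ -0.00037936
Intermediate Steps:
1/(J(31, 18 - 1*10) - 2667) = 1/(31 - 2667) = 1/(-2636) = -1/2636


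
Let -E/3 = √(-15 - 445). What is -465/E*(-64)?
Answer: 992*I*√115/23 ≈ 462.52*I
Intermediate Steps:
E = -6*I*√115 (E = -3*√(-15 - 445) = -6*I*√115 ≈ -64.343*I)
-465/E*(-64) = -465*I*√115/690*(-64) = -31*I*√115/46*(-64) = 992*I*√115/23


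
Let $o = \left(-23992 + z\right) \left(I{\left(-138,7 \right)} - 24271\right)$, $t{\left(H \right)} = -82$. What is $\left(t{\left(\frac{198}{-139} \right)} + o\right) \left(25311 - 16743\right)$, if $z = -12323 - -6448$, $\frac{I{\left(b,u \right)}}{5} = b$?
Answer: $6387530579640$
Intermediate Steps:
$I{\left(b,u \right)} = 5 b$
$z = -5875$ ($z = -12323 + 6448 = -5875$)
$o = 745510187$ ($o = \left(-23992 - 5875\right) \left(5 \left(-138\right) - 24271\right) = - 29867 \left(-690 - 24271\right) = \left(-29867\right) \left(-24961\right) = 745510187$)
$\left(t{\left(\frac{198}{-139} \right)} + o\right) \left(25311 - 16743\right) = \left(-82 + 745510187\right) \left(25311 - 16743\right) = 745510105 \cdot 8568 = 6387530579640$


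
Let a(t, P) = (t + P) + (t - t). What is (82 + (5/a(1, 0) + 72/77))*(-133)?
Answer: -128649/11 ≈ -11695.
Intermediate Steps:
a(t, P) = P + t (a(t, P) = (P + t) + 0 = P + t)
(82 + (5/a(1, 0) + 72/77))*(-133) = (82 + (5/(0 + 1) + 72/77))*(-133) = (82 + (5/1 + 72*(1/77)))*(-133) = (82 + (5*1 + 72/77))*(-133) = (82 + (5 + 72/77))*(-133) = (82 + 457/77)*(-133) = (6771/77)*(-133) = -128649/11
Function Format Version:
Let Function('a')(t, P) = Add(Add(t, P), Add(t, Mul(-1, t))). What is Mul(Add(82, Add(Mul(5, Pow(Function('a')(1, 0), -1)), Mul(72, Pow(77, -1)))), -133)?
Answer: Rational(-128649, 11) ≈ -11695.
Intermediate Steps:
Function('a')(t, P) = Add(P, t) (Function('a')(t, P) = Add(Add(P, t), 0) = Add(P, t))
Mul(Add(82, Add(Mul(5, Pow(Function('a')(1, 0), -1)), Mul(72, Pow(77, -1)))), -133) = Mul(Add(82, Add(Mul(5, Pow(Add(0, 1), -1)), Mul(72, Pow(77, -1)))), -133) = Mul(Add(82, Add(Mul(5, Pow(1, -1)), Mul(72, Rational(1, 77)))), -133) = Mul(Add(82, Add(Mul(5, 1), Rational(72, 77))), -133) = Mul(Add(82, Add(5, Rational(72, 77))), -133) = Mul(Add(82, Rational(457, 77)), -133) = Mul(Rational(6771, 77), -133) = Rational(-128649, 11)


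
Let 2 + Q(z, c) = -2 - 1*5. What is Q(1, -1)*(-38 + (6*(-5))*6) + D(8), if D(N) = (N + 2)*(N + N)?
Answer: 2122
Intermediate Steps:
Q(z, c) = -9 (Q(z, c) = -2 + (-2 - 1*5) = -2 + (-2 - 5) = -2 - 7 = -9)
D(N) = 2*N*(2 + N) (D(N) = (2 + N)*(2*N) = 2*N*(2 + N))
Q(1, -1)*(-38 + (6*(-5))*6) + D(8) = -9*(-38 + (6*(-5))*6) + 2*8*(2 + 8) = -9*(-38 - 30*6) + 2*8*10 = -9*(-38 - 180) + 160 = -9*(-218) + 160 = 1962 + 160 = 2122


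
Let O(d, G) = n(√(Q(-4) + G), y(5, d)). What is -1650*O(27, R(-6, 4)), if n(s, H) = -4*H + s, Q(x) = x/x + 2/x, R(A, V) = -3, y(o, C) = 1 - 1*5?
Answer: -26400 - 825*I*√10 ≈ -26400.0 - 2608.9*I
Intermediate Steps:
y(o, C) = -4 (y(o, C) = 1 - 5 = -4)
Q(x) = 1 + 2/x
n(s, H) = s - 4*H
O(d, G) = 16 + √(½ + G) (O(d, G) = √((2 - 4)/(-4) + G) - 4*(-4) = √(-¼*(-2) + G) + 16 = √(½ + G) + 16 = 16 + √(½ + G))
-1650*O(27, R(-6, 4)) = -1650*(16 + √(2 + 4*(-3))/2) = -1650*(16 + √(2 - 12)/2) = -1650*(16 + √(-10)/2) = -1650*(16 + (I*√10)/2) = -1650*(16 + I*√10/2) = -26400 - 825*I*√10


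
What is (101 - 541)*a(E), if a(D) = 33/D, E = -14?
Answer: 7260/7 ≈ 1037.1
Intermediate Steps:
(101 - 541)*a(E) = (101 - 541)*(33/(-14)) = -14520*(-1)/14 = -440*(-33/14) = 7260/7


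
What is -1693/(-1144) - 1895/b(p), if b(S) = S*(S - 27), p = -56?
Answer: 89081/83083 ≈ 1.0722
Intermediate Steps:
b(S) = S*(-27 + S)
-1693/(-1144) - 1895/b(p) = -1693/(-1144) - 1895*(-1/(56*(-27 - 56))) = -1693*(-1/1144) - 1895/((-56*(-83))) = 1693/1144 - 1895/4648 = 89081/83083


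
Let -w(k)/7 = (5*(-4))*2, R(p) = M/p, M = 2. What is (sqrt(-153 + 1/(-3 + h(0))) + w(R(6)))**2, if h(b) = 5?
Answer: (560 + I*sqrt(610))**2/4 ≈ 78248.0 + 6915.5*I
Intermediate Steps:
R(p) = 2/p
w(k) = 280 (w(k) = -7*5*(-4)*2 = -(-140)*2 = -7*(-40) = 280)
(sqrt(-153 + 1/(-3 + h(0))) + w(R(6)))**2 = (sqrt(-153 + 1/(-3 + 5)) + 280)**2 = (sqrt(-153 + 1/2) + 280)**2 = (sqrt(-305/2) + 280)**2 = (I*sqrt(610)/2 + 280)**2 = (280 + I*sqrt(610)/2)**2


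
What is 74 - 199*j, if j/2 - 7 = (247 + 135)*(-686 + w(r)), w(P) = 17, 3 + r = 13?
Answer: 101709372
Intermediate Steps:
r = 10 (r = -3 + 13 = 10)
j = -511102 (j = 14 + 2*((247 + 135)*(-686 + 17)) = 14 + 2*(382*(-669)) = 14 + 2*(-255558) = 14 - 511116 = -511102)
74 - 199*j = 74 - 199*(-511102) = 74 + 101709298 = 101709372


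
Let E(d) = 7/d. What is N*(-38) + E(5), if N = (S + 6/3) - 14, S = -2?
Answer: 2667/5 ≈ 533.40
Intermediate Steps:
N = -14 (N = (-2 + 6/3) - 14 = (-2 + 6*(⅓)) - 14 = (-2 + 2) - 14 = 0 - 14 = -14)
N*(-38) + E(5) = -14*(-38) + 7/5 = 532 + 7*(⅕) = 532 + 7/5 = 2667/5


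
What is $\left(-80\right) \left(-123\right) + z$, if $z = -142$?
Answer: $9698$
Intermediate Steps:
$\left(-80\right) \left(-123\right) + z = \left(-80\right) \left(-123\right) - 142 = 9840 - 142 = 9698$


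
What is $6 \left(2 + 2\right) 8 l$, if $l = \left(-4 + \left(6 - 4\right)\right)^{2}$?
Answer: $768$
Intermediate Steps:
$l = 4$ ($l = \left(-4 + \left(6 - 4\right)\right)^{2} = \left(-4 + 2\right)^{2} = \left(-2\right)^{2} = 4$)
$6 \left(2 + 2\right) 8 l = 6 \left(2 + 2\right) 8 \cdot 4 = 6 \cdot 4 \cdot 8 \cdot 4 = 24 \cdot 8 \cdot 4 = 192 \cdot 4 = 768$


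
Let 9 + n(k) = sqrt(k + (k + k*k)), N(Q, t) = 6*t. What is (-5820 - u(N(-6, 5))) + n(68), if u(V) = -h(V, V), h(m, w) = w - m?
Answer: -5829 + 2*sqrt(1190) ≈ -5760.0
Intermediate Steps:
n(k) = -9 + sqrt(k**2 + 2*k) (n(k) = -9 + sqrt(k + (k + k*k)) = -9 + sqrt(k + (k + k**2)) = -9 + sqrt(k**2 + 2*k))
u(V) = 0 (u(V) = -(V - V) = -1*0 = 0)
(-5820 - u(N(-6, 5))) + n(68) = (-5820 - 1*0) + (-9 + sqrt(68*(2 + 68))) = (-5820 + 0) + (-9 + sqrt(68*70)) = -5820 + (-9 + sqrt(4760)) = -5820 + (-9 + 2*sqrt(1190)) = -5829 + 2*sqrt(1190)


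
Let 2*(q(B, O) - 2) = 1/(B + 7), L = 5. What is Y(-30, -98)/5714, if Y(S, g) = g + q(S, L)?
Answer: -4417/262844 ≈ -0.016805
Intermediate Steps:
q(B, O) = 2 + 1/(2*(7 + B)) (q(B, O) = 2 + 1/(2*(B + 7)) = 2 + 1/(2*(7 + B)))
Y(S, g) = g + (29 + 4*S)/(2*(7 + S))
Y(-30, -98)/5714 = ((29/2 + 2*(-30) - 98*(7 - 30))/(7 - 30))/5714 = ((29/2 - 60 - 98*(-23))/(-23))*(1/5714) = -(29/2 - 60 + 2254)/23*(1/5714) = -1/23*4417/2*(1/5714) = -4417/46*1/5714 = -4417/262844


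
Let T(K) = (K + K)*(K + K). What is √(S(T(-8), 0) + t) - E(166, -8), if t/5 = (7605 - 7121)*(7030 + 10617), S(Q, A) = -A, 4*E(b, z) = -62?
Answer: 31/2 + 22*√88235 ≈ 6550.5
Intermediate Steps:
E(b, z) = -31/2 (E(b, z) = (¼)*(-62) = -31/2)
T(K) = 4*K² (T(K) = (2*K)*(2*K) = 4*K²)
t = 42705740 (t = 5*((7605 - 7121)*(7030 + 10617)) = 5*(484*17647) = 5*8541148 = 42705740)
√(S(T(-8), 0) + t) - E(166, -8) = √(-1*0 + 42705740) - 1*(-31/2) = √(0 + 42705740) + 31/2 = √42705740 + 31/2 = 22*√88235 + 31/2 = 31/2 + 22*√88235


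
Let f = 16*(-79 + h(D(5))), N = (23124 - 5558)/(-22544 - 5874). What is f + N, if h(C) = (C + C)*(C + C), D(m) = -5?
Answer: 4765441/14209 ≈ 335.38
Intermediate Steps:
h(C) = 4*C² (h(C) = (2*C)*(2*C) = 4*C²)
N = -8783/14209 (N = 17566/(-28418) = 17566*(-1/28418) = -8783/14209 ≈ -0.61813)
f = 336 (f = 16*(-79 + 4*(-5)²) = 16*(-79 + 4*25) = 16*(-79 + 100) = 16*21 = 336)
f + N = 336 - 8783/14209 = 4765441/14209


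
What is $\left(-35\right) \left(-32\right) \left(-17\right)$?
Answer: $-19040$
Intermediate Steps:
$\left(-35\right) \left(-32\right) \left(-17\right) = 1120 \left(-17\right) = -19040$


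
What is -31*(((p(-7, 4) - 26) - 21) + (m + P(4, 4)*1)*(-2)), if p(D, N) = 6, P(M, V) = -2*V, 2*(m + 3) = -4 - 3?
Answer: 372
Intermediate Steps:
m = -13/2 (m = -3 + (-4 - 3)/2 = -3 + (1/2)*(-7) = -3 - 7/2 = -13/2 ≈ -6.5000)
-31*(((p(-7, 4) - 26) - 21) + (m + P(4, 4)*1)*(-2)) = -31*(((6 - 26) - 21) + (-13/2 - 2*4*1)*(-2)) = -31*((-20 - 21) + (-13/2 - 8*1)*(-2)) = -31*(-41 + (-13/2 - 8)*(-2)) = -31*(-41 - 29/2*(-2)) = -31*(-41 + 29) = -31*(-12) = 372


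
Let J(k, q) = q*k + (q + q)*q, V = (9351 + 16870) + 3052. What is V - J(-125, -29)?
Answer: 23966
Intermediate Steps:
V = 29273 (V = 26221 + 3052 = 29273)
J(k, q) = 2*q² + k*q (J(k, q) = k*q + (2*q)*q = k*q + 2*q² = 2*q² + k*q)
V - J(-125, -29) = 29273 - (-29)*(-125 + 2*(-29)) = 29273 - (-29)*(-125 - 58) = 29273 - (-29)*(-183) = 29273 - 1*5307 = 29273 - 5307 = 23966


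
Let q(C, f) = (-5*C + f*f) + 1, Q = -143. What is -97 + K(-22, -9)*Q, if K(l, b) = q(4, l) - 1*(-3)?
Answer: -67021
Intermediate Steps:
q(C, f) = 1 + f² - 5*C (q(C, f) = (-5*C + f²) + 1 = (f² - 5*C) + 1 = 1 + f² - 5*C)
K(l, b) = -16 + l² (K(l, b) = (1 + l² - 5*4) - 1*(-3) = (1 + l² - 20) + 3 = (-19 + l²) + 3 = -16 + l²)
-97 + K(-22, -9)*Q = -97 + (-16 + (-22)²)*(-143) = -97 + (-16 + 484)*(-143) = -97 + 468*(-143) = -97 - 66924 = -67021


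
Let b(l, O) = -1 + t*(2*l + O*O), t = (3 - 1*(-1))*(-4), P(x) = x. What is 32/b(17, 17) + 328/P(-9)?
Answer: -565240/15507 ≈ -36.451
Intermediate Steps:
t = -16 (t = (3 + 1)*(-4) = 4*(-4) = -16)
b(l, O) = -1 - 32*l - 16*O**2 (b(l, O) = -1 - 16*(2*l + O*O) = -1 - 16*(2*l + O**2) = -1 - 16*(O**2 + 2*l) = -1 + (-32*l - 16*O**2) = -1 - 32*l - 16*O**2)
32/b(17, 17) + 328/P(-9) = 32/(-1 - 32*17 - 16*17**2) + 328/(-9) = 32/(-1 - 544 - 16*289) + 328*(-1/9) = 32/(-1 - 544 - 4624) - 328/9 = 32/(-5169) - 328/9 = 32*(-1/5169) - 328/9 = -32/5169 - 328/9 = -565240/15507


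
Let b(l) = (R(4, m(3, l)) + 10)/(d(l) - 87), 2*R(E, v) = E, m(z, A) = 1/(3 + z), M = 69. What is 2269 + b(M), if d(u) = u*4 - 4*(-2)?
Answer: 447005/197 ≈ 2269.1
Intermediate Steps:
R(E, v) = E/2
d(u) = 8 + 4*u (d(u) = 4*u + 8 = 8 + 4*u)
b(l) = 12/(-79 + 4*l) (b(l) = ((½)*4 + 10)/((8 + 4*l) - 87) = (2 + 10)/(-79 + 4*l) = 12/(-79 + 4*l))
2269 + b(M) = 2269 + 12/(-79 + 4*69) = 2269 + 12/(-79 + 276) = 2269 + 12/197 = 447005/197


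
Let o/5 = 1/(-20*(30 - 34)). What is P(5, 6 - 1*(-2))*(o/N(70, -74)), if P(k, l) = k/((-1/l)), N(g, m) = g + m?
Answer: 5/8 ≈ 0.62500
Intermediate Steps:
P(k, l) = -k*l (P(k, l) = k*(-l) = -k*l)
o = 1/16 (o = 5/((-20*(30 - 34))) = 5/((-20*(-4))) = 5/80 = 5*(1/80) = 1/16 ≈ 0.062500)
P(5, 6 - 1*(-2))*(o/N(70, -74)) = (-1*5*(6 - 1*(-2)))*(1/(16*(70 - 74))) = (-1*5*(6 + 2))*((1/16)/(-4)) = (-1*5*8)*((1/16)*(-1/4)) = -40*(-1/64) = 5/8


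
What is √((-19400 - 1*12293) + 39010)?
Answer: 3*√813 ≈ 85.539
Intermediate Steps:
√((-19400 - 1*12293) + 39010) = √((-19400 - 12293) + 39010) = √(-31693 + 39010) = √7317 = 3*√813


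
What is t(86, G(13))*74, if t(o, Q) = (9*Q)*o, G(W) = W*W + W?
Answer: 10424232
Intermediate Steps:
G(W) = W + W**2 (G(W) = W**2 + W = W + W**2)
t(o, Q) = 9*Q*o
t(86, G(13))*74 = (9*(13*(1 + 13))*86)*74 = (9*(13*14)*86)*74 = (9*182*86)*74 = 140868*74 = 10424232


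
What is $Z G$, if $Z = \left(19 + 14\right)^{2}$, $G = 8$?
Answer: $8712$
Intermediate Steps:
$Z = 1089$ ($Z = 33^{2} = 1089$)
$Z G = 1089 \cdot 8 = 8712$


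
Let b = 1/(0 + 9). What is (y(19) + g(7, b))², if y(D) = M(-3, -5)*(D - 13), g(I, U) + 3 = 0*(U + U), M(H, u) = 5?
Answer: 729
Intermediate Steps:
b = ⅑ (b = 1/9 = ⅑ ≈ 0.11111)
g(I, U) = -3 (g(I, U) = -3 + 0*(U + U) = -3 + 0*(2*U) = -3 + 0 = -3)
y(D) = -65 + 5*D (y(D) = 5*(D - 13) = 5*(-13 + D) = -65 + 5*D)
(y(19) + g(7, b))² = ((-65 + 5*19) - 3)² = ((-65 + 95) - 3)² = (30 - 3)² = 27² = 729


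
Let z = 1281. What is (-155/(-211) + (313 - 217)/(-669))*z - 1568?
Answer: -38150651/47053 ≈ -810.80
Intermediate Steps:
(-155/(-211) + (313 - 217)/(-669))*z - 1568 = (-155/(-211) + (313 - 217)/(-669))*1281 - 1568 = (-155*(-1/211) + 96*(-1/669))*1281 - 1568 = (155/211 - 32/223)*1281 - 1568 = (27813/47053)*1281 - 1568 = 35628453/47053 - 1568 = -38150651/47053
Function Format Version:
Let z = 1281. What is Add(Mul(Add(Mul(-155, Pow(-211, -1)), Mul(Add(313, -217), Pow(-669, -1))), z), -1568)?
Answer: Rational(-38150651, 47053) ≈ -810.80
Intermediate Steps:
Add(Mul(Add(Mul(-155, Pow(-211, -1)), Mul(Add(313, -217), Pow(-669, -1))), z), -1568) = Add(Mul(Add(Mul(-155, Pow(-211, -1)), Mul(Add(313, -217), Pow(-669, -1))), 1281), -1568) = Add(Mul(Add(Mul(-155, Rational(-1, 211)), Mul(96, Rational(-1, 669))), 1281), -1568) = Add(Mul(Add(Rational(155, 211), Rational(-32, 223)), 1281), -1568) = Add(Mul(Rational(27813, 47053), 1281), -1568) = Add(Rational(35628453, 47053), -1568) = Rational(-38150651, 47053)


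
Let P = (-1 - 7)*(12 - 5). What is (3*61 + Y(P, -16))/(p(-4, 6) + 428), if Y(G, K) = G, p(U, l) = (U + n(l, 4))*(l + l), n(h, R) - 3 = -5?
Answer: 127/356 ≈ 0.35674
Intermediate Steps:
n(h, R) = -2 (n(h, R) = 3 - 5 = -2)
P = -56 (P = -8*7 = -56)
p(U, l) = 2*l*(-2 + U) (p(U, l) = (U - 2)*(l + l) = (-2 + U)*(2*l) = 2*l*(-2 + U))
(3*61 + Y(P, -16))/(p(-4, 6) + 428) = (3*61 - 56)/(2*6*(-2 - 4) + 428) = (183 - 56)/(2*6*(-6) + 428) = 127/(-72 + 428) = 127/356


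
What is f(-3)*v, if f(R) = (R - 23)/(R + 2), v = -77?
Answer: -2002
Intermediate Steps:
f(R) = (-23 + R)/(2 + R)
f(-3)*v = ((-23 - 3)/(2 - 3))*(-77) = (-26/(-1))*(-77) = -1*(-26)*(-77) = 26*(-77) = -2002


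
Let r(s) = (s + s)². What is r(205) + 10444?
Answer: 178544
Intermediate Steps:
r(s) = 4*s² (r(s) = (2*s)² = 4*s²)
r(205) + 10444 = 4*205² + 10444 = 4*42025 + 10444 = 168100 + 10444 = 178544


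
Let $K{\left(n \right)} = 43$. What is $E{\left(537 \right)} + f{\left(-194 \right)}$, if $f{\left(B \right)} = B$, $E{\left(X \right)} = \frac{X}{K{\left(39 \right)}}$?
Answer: $- \frac{7805}{43} \approx -181.51$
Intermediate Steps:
$E{\left(X \right)} = \frac{X}{43}$
$E{\left(537 \right)} + f{\left(-194 \right)} = \frac{1}{43} \cdot 537 - 194 = \frac{537}{43} - 194 = - \frac{7805}{43}$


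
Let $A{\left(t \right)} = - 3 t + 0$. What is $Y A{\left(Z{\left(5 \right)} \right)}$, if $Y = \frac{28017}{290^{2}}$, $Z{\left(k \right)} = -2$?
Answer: $\frac{84051}{42050} \approx 1.9988$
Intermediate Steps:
$A{\left(t \right)} = - 3 t$
$Y = \frac{28017}{84100} \approx 0.33314$
$Y A{\left(Z{\left(5 \right)} \right)} = \frac{28017 \left(\left(-3\right) \left(-2\right)\right)}{84100} = \frac{28017}{84100} \cdot 6 = \frac{84051}{42050}$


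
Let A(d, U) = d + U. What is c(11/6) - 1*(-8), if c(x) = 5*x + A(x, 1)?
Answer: 20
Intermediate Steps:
A(d, U) = U + d
c(x) = 1 + 6*x (c(x) = 5*x + (1 + x) = 1 + 6*x)
c(11/6) - 1*(-8) = (1 + 6*(11/6)) - 1*(-8) = (1 + 6*(11*(⅙))) + 8 = (1 + 6*(11/6)) + 8 = (1 + 11) + 8 = 12 + 8 = 20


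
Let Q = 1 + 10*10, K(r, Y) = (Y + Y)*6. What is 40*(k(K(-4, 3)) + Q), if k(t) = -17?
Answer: 3360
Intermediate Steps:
K(r, Y) = 12*Y (K(r, Y) = (2*Y)*6 = 12*Y)
Q = 101 (Q = 1 + 100 = 101)
40*(k(K(-4, 3)) + Q) = 40*(-17 + 101) = 40*84 = 3360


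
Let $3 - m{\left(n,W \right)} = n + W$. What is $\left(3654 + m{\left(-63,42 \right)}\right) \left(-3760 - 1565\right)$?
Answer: $-19585350$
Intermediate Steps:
$m{\left(n,W \right)} = 3 - W - n$ ($m{\left(n,W \right)} = 3 - \left(n + W\right) = 3 - \left(W + n\right) = 3 - W - n$)
$\left(3654 + m{\left(-63,42 \right)}\right) \left(-3760 - 1565\right) = \left(3654 - -24\right) \left(-3760 - 1565\right) = \left(3654 + \left(3 - 42 + 63\right)\right) \left(-5325\right) = \left(3654 + 24\right) \left(-5325\right) = 3678 \left(-5325\right) = -19585350$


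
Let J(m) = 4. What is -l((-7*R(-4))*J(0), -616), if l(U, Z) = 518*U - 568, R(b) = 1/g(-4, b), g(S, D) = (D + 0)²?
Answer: 2949/2 ≈ 1474.5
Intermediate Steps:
g(S, D) = D²
R(b) = b⁻² (R(b) = 1/(b²) = b⁻²)
l(U, Z) = -568 + 518*U
-l((-7*R(-4))*J(0), -616) = -(-568 + 518*(-7/(-4)²*4)) = -(-568 + 518*(-7*1/16*4)) = -(-568 + 518*(-7/16*4)) = -(-568 + 518*(-7/4)) = -(-568 - 1813/2) = -1*(-2949/2) = 2949/2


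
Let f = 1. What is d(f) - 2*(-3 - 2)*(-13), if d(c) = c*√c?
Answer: -129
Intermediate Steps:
d(c) = c^(3/2)
d(f) - 2*(-3 - 2)*(-13) = 1^(3/2) - 2*(-3 - 2)*(-13) = 1 - 2*(-5)*(-13) = 1 + 10*(-13) = 1 - 130 = -129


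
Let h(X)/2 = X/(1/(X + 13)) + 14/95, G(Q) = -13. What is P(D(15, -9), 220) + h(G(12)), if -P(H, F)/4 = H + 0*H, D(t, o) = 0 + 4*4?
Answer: -6052/95 ≈ -63.705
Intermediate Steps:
D(t, o) = 16 (D(t, o) = 0 + 16 = 16)
P(H, F) = -4*H (P(H, F) = -4*(H + 0*H) = -4*(H + 0) = -4*H)
h(X) = 28/95 + 2*X*(13 + X) (h(X) = 2*(X/(1/(X + 13)) + 14/95) = 2*(X/(1/(13 + X)) + 14*(1/95)) = 2*(X*(13 + X) + 14/95) = 2*(14/95 + X*(13 + X)) = 28/95 + 2*X*(13 + X))
P(D(15, -9), 220) + h(G(12)) = -4*16 + (28/95 + 2*(-13)² + 26*(-13)) = -64 + (28/95 + 2*169 - 338) = -64 + (28/95 + 338 - 338) = -64 + 28/95 = -6052/95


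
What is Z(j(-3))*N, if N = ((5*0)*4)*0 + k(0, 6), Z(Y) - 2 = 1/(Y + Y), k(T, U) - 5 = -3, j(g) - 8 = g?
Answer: 21/5 ≈ 4.2000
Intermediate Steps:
j(g) = 8 + g
k(T, U) = 2 (k(T, U) = 5 - 3 = 2)
Z(Y) = 2 + 1/(2*Y) (Z(Y) = 2 + 1/(Y + Y) = 2 + 1/(2*Y))
N = 2 (N = ((5*0)*4)*0 + 2 = (0*4)*0 + 2 = 0*0 + 2 = 0 + 2 = 2)
Z(j(-3))*N = (2 + 1/(2*(8 - 3)))*2 = (2 + (½)/5)*2 = (2 + (½)*(⅕))*2 = (2 + ⅒)*2 = (21/10)*2 = 21/5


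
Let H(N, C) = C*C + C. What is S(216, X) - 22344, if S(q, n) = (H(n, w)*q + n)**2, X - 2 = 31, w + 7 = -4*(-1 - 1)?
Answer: 193881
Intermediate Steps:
w = 1 (w = -7 - 4*(-1 - 1) = -7 - 4*(-2) = -7 + 8 = 1)
X = 33 (X = 2 + 31 = 33)
H(N, C) = C + C**2 (H(N, C) = C**2 + C = C + C**2)
S(q, n) = (n + 2*q)**2 (S(q, n) = ((1*(1 + 1))*q + n)**2 = ((1*2)*q + n)**2 = (2*q + n)**2 = (n + 2*q)**2)
S(216, X) - 22344 = (33 + 2*216)**2 - 22344 = (33 + 432)**2 - 22344 = 465**2 - 22344 = 216225 - 22344 = 193881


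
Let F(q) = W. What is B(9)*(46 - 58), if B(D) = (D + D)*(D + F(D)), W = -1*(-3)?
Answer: -2592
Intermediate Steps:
W = 3
F(q) = 3
B(D) = 2*D*(3 + D) (B(D) = (D + D)*(D + 3) = (2*D)*(3 + D) = 2*D*(3 + D))
B(9)*(46 - 58) = (2*9*(3 + 9))*(46 - 58) = (2*9*12)*(-12) = 216*(-12) = -2592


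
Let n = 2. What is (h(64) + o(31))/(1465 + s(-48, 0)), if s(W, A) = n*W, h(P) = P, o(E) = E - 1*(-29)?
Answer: 124/1369 ≈ 0.090577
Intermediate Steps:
o(E) = 29 + E (o(E) = E + 29 = 29 + E)
s(W, A) = 2*W
(h(64) + o(31))/(1465 + s(-48, 0)) = (64 + (29 + 31))/(1465 + 2*(-48)) = (64 + 60)/(1465 - 96) = 124/1369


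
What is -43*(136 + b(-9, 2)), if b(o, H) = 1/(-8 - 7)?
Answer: -87677/15 ≈ -5845.1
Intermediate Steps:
b(o, H) = -1/15 (b(o, H) = 1/(-15) = -1/15)
-43*(136 + b(-9, 2)) = -43*(136 - 1/15) = -43*2039/15 = -87677/15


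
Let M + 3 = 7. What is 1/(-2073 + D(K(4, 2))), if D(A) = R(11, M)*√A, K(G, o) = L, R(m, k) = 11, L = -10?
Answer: -2073/4298539 - 11*I*√10/4298539 ≈ -0.00048226 - 8.0923e-6*I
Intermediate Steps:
M = 4 (M = -3 + 7 = 4)
K(G, o) = -10
D(A) = 11*√A
1/(-2073 + D(K(4, 2))) = 1/(-2073 + 11*√(-10)) = 1/(-2073 + 11*(I*√10)) = 1/(-2073 + 11*I*√10)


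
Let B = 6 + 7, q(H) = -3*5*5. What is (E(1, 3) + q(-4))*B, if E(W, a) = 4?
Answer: -923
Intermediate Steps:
q(H) = -75 (q(H) = -15*5 = -75)
B = 13
(E(1, 3) + q(-4))*B = (4 - 75)*13 = -71*13 = -923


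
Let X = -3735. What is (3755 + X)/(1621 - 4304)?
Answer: -20/2683 ≈ -0.0074543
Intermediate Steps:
(3755 + X)/(1621 - 4304) = (3755 - 3735)/(1621 - 4304) = 20/(-2683) = 20*(-1/2683) = -20/2683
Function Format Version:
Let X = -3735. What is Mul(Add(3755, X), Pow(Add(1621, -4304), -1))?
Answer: Rational(-20, 2683) ≈ -0.0074543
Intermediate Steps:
Mul(Add(3755, X), Pow(Add(1621, -4304), -1)) = Mul(Add(3755, -3735), Pow(Add(1621, -4304), -1)) = Mul(20, Pow(-2683, -1)) = Mul(20, Rational(-1, 2683)) = Rational(-20, 2683)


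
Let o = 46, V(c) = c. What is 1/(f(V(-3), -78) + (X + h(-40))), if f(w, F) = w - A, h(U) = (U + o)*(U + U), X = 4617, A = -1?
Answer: 1/4135 ≈ 0.00024184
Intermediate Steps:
h(U) = 2*U*(46 + U) (h(U) = (U + 46)*(U + U) = (46 + U)*(2*U) = 2*U*(46 + U))
f(w, F) = 1 + w (f(w, F) = w - 1*(-1) = w + 1 = 1 + w)
1/(f(V(-3), -78) + (X + h(-40))) = 1/((1 - 3) + (4617 + 2*(-40)*(46 - 40))) = 1/(-2 + (4617 + 2*(-40)*6)) = 1/(-2 + (4617 - 480)) = 1/(-2 + 4137) = 1/4135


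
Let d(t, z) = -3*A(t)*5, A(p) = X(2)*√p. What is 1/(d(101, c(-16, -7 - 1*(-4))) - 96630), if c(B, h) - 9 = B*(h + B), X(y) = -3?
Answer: -6442/622476825 - √101/207492275 ≈ -1.0397e-5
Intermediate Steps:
c(B, h) = 9 + B*(B + h) (c(B, h) = 9 + B*(h + B) = 9 + B*(B + h))
A(p) = -3*√p
d(t, z) = 45*√t (d(t, z) = -(-9)*√t*5 = (9*√t)*5 = 45*√t)
1/(d(101, c(-16, -7 - 1*(-4))) - 96630) = 1/(45*√101 - 96630) = 1/(-96630 + 45*√101)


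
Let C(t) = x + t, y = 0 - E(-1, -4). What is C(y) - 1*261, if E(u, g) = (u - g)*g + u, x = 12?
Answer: -236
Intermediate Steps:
E(u, g) = u + g*(u - g) (E(u, g) = g*(u - g) + u = u + g*(u - g))
y = 13 (y = 0 - (-1 - 1*(-4)**2 - 4*(-1)) = 0 - (-1 - 1*16 + 4) = 0 - (-1 - 16 + 4) = 0 - 1*(-13) = 0 + 13 = 13)
C(t) = 12 + t
C(y) - 1*261 = (12 + 13) - 1*261 = 25 - 261 = -236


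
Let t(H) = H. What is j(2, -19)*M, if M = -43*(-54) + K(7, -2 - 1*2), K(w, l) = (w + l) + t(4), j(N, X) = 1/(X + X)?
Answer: -2329/38 ≈ -61.289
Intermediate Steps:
j(N, X) = 1/(2*X)
K(w, l) = 4 + l + w (K(w, l) = (w + l) + 4 = (l + w) + 4 = 4 + l + w)
M = 2329 (M = -43*(-54) + (4 + (-2 - 1*2) + 7) = 2322 + (4 + (-2 - 2) + 7) = 2322 + (4 - 4 + 7) = 2322 + 7 = 2329)
j(2, -19)*M = ((½)/(-19))*2329 = ((½)*(-1/19))*2329 = -1/38*2329 = -2329/38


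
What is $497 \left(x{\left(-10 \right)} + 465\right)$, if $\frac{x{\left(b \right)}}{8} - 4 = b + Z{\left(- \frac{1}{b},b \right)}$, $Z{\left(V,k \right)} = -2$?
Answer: $199297$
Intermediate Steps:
$x{\left(b \right)} = 16 + 8 b$ ($x{\left(b \right)} = 32 + 8 \left(b - 2\right) = 32 + 8 \left(-2 + b\right) = 32 + \left(-16 + 8 b\right) = 16 + 8 b$)
$497 \left(x{\left(-10 \right)} + 465\right) = 497 \left(\left(16 + 8 \left(-10\right)\right) + 465\right) = 497 \left(\left(16 - 80\right) + 465\right) = 497 \left(-64 + 465\right) = 497 \cdot 401 = 199297$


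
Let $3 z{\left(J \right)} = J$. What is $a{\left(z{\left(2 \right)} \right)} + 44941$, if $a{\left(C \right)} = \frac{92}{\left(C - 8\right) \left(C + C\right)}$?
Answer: $\frac{988495}{22} \approx 44932.0$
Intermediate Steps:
$z{\left(J \right)} = \frac{J}{3}$
$a{\left(C \right)} = \frac{46}{C \left(-8 + C\right)}$ ($a{\left(C \right)} = \frac{92}{\left(-8 + C\right) 2 C} = \frac{92}{2 C \left(-8 + C\right)} = 92 \frac{1}{2 C \left(-8 + C\right)} = \frac{46}{C \left(-8 + C\right)}$)
$a{\left(z{\left(2 \right)} \right)} + 44941 = \frac{46}{\frac{1}{3} \cdot 2 \left(-8 + \frac{1}{3} \cdot 2\right)} + 44941 = \frac{46}{\frac{2}{3} \left(-8 + \frac{2}{3}\right)} + 44941 = 46 \cdot \frac{3}{2} \frac{1}{- \frac{22}{3}} + 44941 = 46 \cdot \frac{3}{2} \left(- \frac{3}{22}\right) + 44941 = - \frac{207}{22} + 44941 = \frac{988495}{22}$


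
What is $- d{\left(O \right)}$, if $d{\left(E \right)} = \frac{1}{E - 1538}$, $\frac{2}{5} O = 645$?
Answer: $- \frac{2}{149} \approx -0.013423$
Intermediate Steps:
$O = \frac{3225}{2}$ ($O = \frac{5}{2} \cdot 645 = \frac{3225}{2} \approx 1612.5$)
$d{\left(E \right)} = \frac{1}{-1538 + E}$
$- d{\left(O \right)} = - \frac{1}{-1538 + \frac{3225}{2}} = - \frac{1}{\frac{149}{2}} = \left(-1\right) \frac{2}{149} = - \frac{2}{149}$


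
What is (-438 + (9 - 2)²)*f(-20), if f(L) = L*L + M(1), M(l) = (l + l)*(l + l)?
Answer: -157156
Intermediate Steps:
M(l) = 4*l² (M(l) = (2*l)*(2*l) = 4*l²)
f(L) = 4 + L² (f(L) = L*L + 4*1² = L² + 4*1 = L² + 4 = 4 + L²)
(-438 + (9 - 2)²)*f(-20) = (-438 + (9 - 2)²)*(4 + (-20)²) = (-438 + 7²)*(4 + 400) = (-438 + 49)*404 = -389*404 = -157156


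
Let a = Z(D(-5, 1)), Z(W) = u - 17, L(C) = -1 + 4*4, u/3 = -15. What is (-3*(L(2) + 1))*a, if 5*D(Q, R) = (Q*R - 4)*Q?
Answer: 2976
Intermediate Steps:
u = -45 (u = 3*(-15) = -45)
D(Q, R) = Q*(-4 + Q*R)/5 (D(Q, R) = ((Q*R - 4)*Q)/5 = ((-4 + Q*R)*Q)/5 = (Q*(-4 + Q*R))/5 = Q*(-4 + Q*R)/5)
L(C) = 15 (L(C) = -1 + 16 = 15)
Z(W) = -62 (Z(W) = -45 - 17 = -62)
a = -62
(-3*(L(2) + 1))*a = -3*(15 + 1)*(-62) = -3*16*(-62) = -48*(-62) = 2976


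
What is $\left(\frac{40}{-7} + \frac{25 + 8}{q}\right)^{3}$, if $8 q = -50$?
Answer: $- \frac{7122217024}{5359375} \approx -1328.9$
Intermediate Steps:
$q = - \frac{25}{4}$ ($q = \frac{1}{8} \left(-50\right) = - \frac{25}{4} \approx -6.25$)
$\left(\frac{40}{-7} + \frac{25 + 8}{q}\right)^{3} = \left(\frac{40}{-7} + \frac{25 + 8}{- \frac{25}{4}}\right)^{3} = \left(40 \left(- \frac{1}{7}\right) + 33 \left(- \frac{4}{25}\right)\right)^{3} = \left(- \frac{40}{7} - \frac{132}{25}\right)^{3} = \left(- \frac{1924}{175}\right)^{3} = - \frac{7122217024}{5359375}$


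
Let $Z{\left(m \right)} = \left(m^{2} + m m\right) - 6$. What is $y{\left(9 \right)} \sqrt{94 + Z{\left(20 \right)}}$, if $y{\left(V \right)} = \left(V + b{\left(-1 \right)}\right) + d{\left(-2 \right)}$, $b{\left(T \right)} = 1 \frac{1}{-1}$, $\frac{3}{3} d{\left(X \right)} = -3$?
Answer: $10 \sqrt{222} \approx 149.0$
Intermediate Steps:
$d{\left(X \right)} = -3$
$Z{\left(m \right)} = -6 + 2 m^{2}$ ($Z{\left(m \right)} = \left(m^{2} + m^{2}\right) - 6 = 2 m^{2} - 6 = -6 + 2 m^{2}$)
$b{\left(T \right)} = -1$ ($b{\left(T \right)} = 1 \left(-1\right) = -1$)
$y{\left(V \right)} = -4 + V$ ($y{\left(V \right)} = \left(V - 1\right) - 3 = \left(-1 + V\right) - 3 = -4 + V$)
$y{\left(9 \right)} \sqrt{94 + Z{\left(20 \right)}} = \left(-4 + 9\right) \sqrt{94 - \left(6 - 2 \cdot 20^{2}\right)} = 5 \sqrt{94 + \left(-6 + 2 \cdot 400\right)} = 5 \sqrt{94 + \left(-6 + 800\right)} = 5 \sqrt{94 + 794} = 5 \sqrt{888} = 5 \cdot 2 \sqrt{222} = 10 \sqrt{222}$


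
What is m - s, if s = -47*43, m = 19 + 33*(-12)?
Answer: 1644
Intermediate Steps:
m = -377 (m = 19 - 396 = -377)
s = -2021
m - s = -377 - 1*(-2021) = -377 + 2021 = 1644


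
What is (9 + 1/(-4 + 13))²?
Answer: 6724/81 ≈ 83.012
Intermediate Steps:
(9 + 1/(-4 + 13))² = (9 + 1/9)² = (9 + ⅑)² = (82/9)² = 6724/81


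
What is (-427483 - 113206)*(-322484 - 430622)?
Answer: 407196130034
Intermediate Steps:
(-427483 - 113206)*(-322484 - 430622) = -540689*(-753106) = 407196130034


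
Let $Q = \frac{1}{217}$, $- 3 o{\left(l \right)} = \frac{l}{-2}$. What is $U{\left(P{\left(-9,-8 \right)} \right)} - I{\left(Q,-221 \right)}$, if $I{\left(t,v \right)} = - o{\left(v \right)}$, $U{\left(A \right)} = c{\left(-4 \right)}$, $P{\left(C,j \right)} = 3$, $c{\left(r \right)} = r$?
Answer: $- \frac{245}{6} \approx -40.833$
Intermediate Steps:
$o{\left(l \right)} = \frac{l}{6}$ ($o{\left(l \right)} = - \frac{l \frac{1}{-2}}{3} = - \frac{l \left(- \frac{1}{2}\right)}{3} = - \frac{\left(- \frac{1}{2}\right) l}{3} = \frac{l}{6}$)
$Q = \frac{1}{217} \approx 0.0046083$
$U{\left(A \right)} = -4$
$I{\left(t,v \right)} = - \frac{v}{6}$
$U{\left(P{\left(-9,-8 \right)} \right)} - I{\left(Q,-221 \right)} = -4 - \left(- \frac{1}{6}\right) \left(-221\right) = -4 - \frac{221}{6} = - \frac{245}{6}$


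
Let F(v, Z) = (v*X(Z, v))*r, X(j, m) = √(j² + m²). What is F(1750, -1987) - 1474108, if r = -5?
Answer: -1474108 - 8750*√7010669 ≈ -2.4642e+7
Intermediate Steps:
F(v, Z) = -5*v*√(Z² + v²) (F(v, Z) = (v*√(Z² + v²))*(-5) = -5*v*√(Z² + v²))
F(1750, -1987) - 1474108 = -5*1750*√((-1987)² + 1750²) - 1474108 = -5*1750*√(3948169 + 3062500) - 1474108 = -5*1750*√7010669 - 1474108 = -8750*√7010669 - 1474108 = -1474108 - 8750*√7010669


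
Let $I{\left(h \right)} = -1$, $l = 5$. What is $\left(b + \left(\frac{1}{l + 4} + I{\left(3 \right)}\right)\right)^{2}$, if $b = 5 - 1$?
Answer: $\frac{784}{81} \approx 9.679$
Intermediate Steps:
$b = 4$
$\left(b + \left(\frac{1}{l + 4} + I{\left(3 \right)}\right)\right)^{2} = \left(4 - \left(1 - \frac{1}{5 + 4}\right)\right)^{2} = \left(4 - \left(1 - \frac{1}{9}\right)\right)^{2} = \left(4 + \left(\frac{1}{9} - 1\right)\right)^{2} = \left(4 - \frac{8}{9}\right)^{2} = \left(\frac{28}{9}\right)^{2} = \frac{784}{81}$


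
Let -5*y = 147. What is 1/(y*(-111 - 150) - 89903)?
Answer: -5/411148 ≈ -1.2161e-5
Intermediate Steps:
y = -147/5 (y = -1/5*147 = -147/5 ≈ -29.400)
1/(y*(-111 - 150) - 89903) = 1/(-147*(-111 - 150)/5 - 89903) = 1/(-147/5*(-261) - 89903) = 1/(38367/5 - 89903) = 1/(-411148/5) = -5/411148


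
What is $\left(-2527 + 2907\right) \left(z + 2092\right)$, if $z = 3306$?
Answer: $2051240$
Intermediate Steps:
$\left(-2527 + 2907\right) \left(z + 2092\right) = \left(-2527 + 2907\right) \left(3306 + 2092\right) = 380 \cdot 5398 = 2051240$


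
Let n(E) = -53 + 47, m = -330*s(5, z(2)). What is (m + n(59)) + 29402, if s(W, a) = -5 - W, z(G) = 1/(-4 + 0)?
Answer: 32696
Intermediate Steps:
z(G) = -¼ (z(G) = 1/(-4) = -¼)
m = 3300 (m = -330*(-5 - 1*5) = -330*(-5 - 5) = -330*(-10) = 3300)
n(E) = -6
(m + n(59)) + 29402 = (3300 - 6) + 29402 = 3294 + 29402 = 32696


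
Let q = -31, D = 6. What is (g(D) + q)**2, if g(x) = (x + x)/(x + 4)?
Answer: 22201/25 ≈ 888.04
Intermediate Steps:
g(x) = 2*x/(4 + x) (g(x) = (2*x)/(4 + x) = 2*x/(4 + x))
(g(D) + q)**2 = (2*6/(4 + 6) - 31)**2 = (2*6/10 - 31)**2 = (2*6*(1/10) - 31)**2 = (6/5 - 31)**2 = (-149/5)**2 = 22201/25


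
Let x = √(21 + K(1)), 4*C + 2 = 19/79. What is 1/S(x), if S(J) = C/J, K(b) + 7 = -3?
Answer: -316*√11/139 ≈ -7.5400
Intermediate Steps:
C = -139/316 (C = -½ + (19/79)/4 = -½ + (19*(1/79))/4 = -½ + (¼)*(19/79) = -½ + 19/316 = -139/316 ≈ -0.43987)
K(b) = -10 (K(b) = -7 - 3 = -10)
x = √11 (x = √(21 - 10) = √11 ≈ 3.3166)
S(J) = -139/(316*J)
1/S(x) = 1/(-139*√11/11/316) = 1/(-139*√11/3476) = -316*√11/139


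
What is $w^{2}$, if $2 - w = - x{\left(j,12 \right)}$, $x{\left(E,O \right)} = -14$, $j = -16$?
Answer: $144$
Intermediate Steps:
$w = -12$ ($w = 2 - \left(-1\right) \left(-14\right) = 2 - 14 = -12$)
$w^{2} = \left(-12\right)^{2} = 144$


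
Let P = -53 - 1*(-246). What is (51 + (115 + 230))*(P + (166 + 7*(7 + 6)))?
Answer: 178200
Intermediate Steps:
P = 193 (P = -53 + 246 = 193)
(51 + (115 + 230))*(P + (166 + 7*(7 + 6))) = (51 + (115 + 230))*(193 + (166 + 7*(7 + 6))) = (51 + 345)*(193 + (166 + 7*13)) = 396*(193 + (166 + 91)) = 396*(193 + 257) = 396*450 = 178200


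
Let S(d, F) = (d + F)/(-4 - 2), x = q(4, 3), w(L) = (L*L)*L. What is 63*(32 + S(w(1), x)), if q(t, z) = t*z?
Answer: 3759/2 ≈ 1879.5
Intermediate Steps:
w(L) = L**3 (w(L) = L**2*L = L**3)
x = 12 (x = 4*3 = 12)
S(d, F) = -F/6 - d/6 (S(d, F) = (F + d)/(-6) = (F + d)*(-1/6) = -F/6 - d/6)
63*(32 + S(w(1), x)) = 63*(32 + (-1/6*12 - 1/6*1**3)) = 63*(32 + (-2 - 1/6*1)) = 63*(32 + (-2 - 1/6)) = 63*(32 - 13/6) = 63*(179/6) = 3759/2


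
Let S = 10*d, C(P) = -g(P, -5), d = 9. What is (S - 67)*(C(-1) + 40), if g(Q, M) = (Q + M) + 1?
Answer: 1035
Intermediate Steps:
g(Q, M) = 1 + M + Q (g(Q, M) = (M + Q) + 1 = 1 + M + Q)
C(P) = 4 - P (C(P) = -(1 - 5 + P) = -(-4 + P) = 4 - P)
S = 90 (S = 10*9 = 90)
(S - 67)*(C(-1) + 40) = (90 - 67)*((4 - 1*(-1)) + 40) = 23*((4 + 1) + 40) = 23*(5 + 40) = 23*45 = 1035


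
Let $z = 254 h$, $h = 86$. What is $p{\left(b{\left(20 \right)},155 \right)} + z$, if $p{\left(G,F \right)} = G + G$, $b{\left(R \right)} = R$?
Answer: $21884$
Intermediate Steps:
$p{\left(G,F \right)} = 2 G$
$z = 21844$ ($z = 254 \cdot 86 = 21844$)
$p{\left(b{\left(20 \right)},155 \right)} + z = 2 \cdot 20 + 21844 = 40 + 21844 = 21884$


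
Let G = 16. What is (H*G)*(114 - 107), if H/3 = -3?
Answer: -1008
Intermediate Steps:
H = -9 (H = 3*(-3) = -9)
(H*G)*(114 - 107) = (-9*16)*(114 - 107) = -144*7 = -1008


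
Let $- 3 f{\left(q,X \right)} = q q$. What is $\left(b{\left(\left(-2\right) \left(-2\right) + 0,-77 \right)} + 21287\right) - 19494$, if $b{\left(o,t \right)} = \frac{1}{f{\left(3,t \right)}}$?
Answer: $\frac{5378}{3} \approx 1792.7$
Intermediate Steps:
$f{\left(q,X \right)} = - \frac{q^{2}}{3}$ ($f{\left(q,X \right)} = - \frac{q q}{3} = - \frac{q^{2}}{3}$)
$b{\left(o,t \right)} = - \frac{1}{3}$ ($b{\left(o,t \right)} = \frac{1}{\left(- \frac{1}{3}\right) 3^{2}} = \frac{1}{\left(- \frac{1}{3}\right) 9} = \frac{1}{-3} = - \frac{1}{3}$)
$\left(b{\left(\left(-2\right) \left(-2\right) + 0,-77 \right)} + 21287\right) - 19494 = \left(- \frac{1}{3} + 21287\right) - 19494 = \frac{63860}{3} - 19494 = \frac{5378}{3}$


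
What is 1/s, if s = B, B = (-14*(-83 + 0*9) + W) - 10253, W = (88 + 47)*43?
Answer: -1/3286 ≈ -0.00030432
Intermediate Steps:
W = 5805 (W = 135*43 = 5805)
B = -3286 (B = (-14*(-83 + 0*9) + 5805) - 10253 = (-14*(-83 + 0) + 5805) - 10253 = (-14*(-83) + 5805) - 10253 = (1162 + 5805) - 10253 = 6967 - 10253 = -3286)
s = -3286
1/s = 1/(-3286) = -1/3286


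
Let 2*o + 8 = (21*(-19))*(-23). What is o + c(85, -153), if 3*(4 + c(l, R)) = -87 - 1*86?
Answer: 27137/6 ≈ 4522.8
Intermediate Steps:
o = 9169/2 (o = -4 + ((21*(-19))*(-23))/2 = -4 + (-399*(-23))/2 = -4 + (1/2)*9177 = -4 + 9177/2 = 9169/2 ≈ 4584.5)
c(l, R) = -185/3 (c(l, R) = -4 + (-87 - 1*86)/3 = -4 + (-87 - 86)/3 = -4 + (1/3)*(-173) = -4 - 173/3 = -185/3)
o + c(85, -153) = 9169/2 - 185/3 = 27137/6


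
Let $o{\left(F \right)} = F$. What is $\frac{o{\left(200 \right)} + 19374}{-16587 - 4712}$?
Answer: $- \frac{19574}{21299} \approx -0.91901$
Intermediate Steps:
$\frac{o{\left(200 \right)} + 19374}{-16587 - 4712} = \frac{200 + 19374}{-16587 - 4712} = \frac{19574}{-16587 - 4712} = \frac{19574}{-21299} = 19574 \left(- \frac{1}{21299}\right) = - \frac{19574}{21299}$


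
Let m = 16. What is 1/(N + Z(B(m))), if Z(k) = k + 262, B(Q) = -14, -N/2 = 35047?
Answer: -1/69846 ≈ -1.4317e-5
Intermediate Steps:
N = -70094 (N = -2*35047 = -70094)
Z(k) = 262 + k
1/(N + Z(B(m))) = 1/(-70094 + (262 - 14)) = 1/(-70094 + 248) = 1/(-69846) = -1/69846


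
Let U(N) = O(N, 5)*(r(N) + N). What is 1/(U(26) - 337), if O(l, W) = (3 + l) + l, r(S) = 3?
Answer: 1/1258 ≈ 0.00079491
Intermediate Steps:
O(l, W) = 3 + 2*l
U(N) = (3 + N)*(3 + 2*N) (U(N) = (3 + 2*N)*(3 + N) = (3 + N)*(3 + 2*N))
1/(U(26) - 337) = 1/((3 + 26)*(3 + 2*26) - 337) = 1/(29*(3 + 52) - 337) = 1/(29*55 - 337) = 1/(1595 - 337) = 1/1258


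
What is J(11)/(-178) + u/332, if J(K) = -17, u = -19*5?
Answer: -5633/29548 ≈ -0.19064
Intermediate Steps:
u = -95
J(11)/(-178) + u/332 = -17/(-178) - 95/332 = -17*(-1/178) - 95*1/332 = 17/178 - 95/332 = -5633/29548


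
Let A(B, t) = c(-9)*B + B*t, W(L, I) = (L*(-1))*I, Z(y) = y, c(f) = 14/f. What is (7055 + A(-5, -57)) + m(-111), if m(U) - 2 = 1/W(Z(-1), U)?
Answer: 2447473/333 ≈ 7349.8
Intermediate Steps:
W(L, I) = -I*L (W(L, I) = (-L)*I = -I*L)
A(B, t) = -14*B/9 + B*t (A(B, t) = (14/(-9))*B + B*t = (14*(-⅑))*B + B*t = -14*B/9 + B*t)
m(U) = 2 + 1/U (m(U) = 2 + 1/(-1*U*(-1)) = 2 + 1/U)
(7055 + A(-5, -57)) + m(-111) = (7055 + (⅑)*(-5)*(-14 + 9*(-57))) + (2 + 1/(-111)) = (7055 + (⅑)*(-5)*(-14 - 513)) + (2 - 1/111) = (7055 + (⅑)*(-5)*(-527)) + 221/111 = (7055 + 2635/9) + 221/111 = 66130/9 + 221/111 = 2447473/333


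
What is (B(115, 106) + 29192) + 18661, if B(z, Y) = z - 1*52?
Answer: 47916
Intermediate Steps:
B(z, Y) = -52 + z (B(z, Y) = z - 52 = -52 + z)
(B(115, 106) + 29192) + 18661 = ((-52 + 115) + 29192) + 18661 = (63 + 29192) + 18661 = 29255 + 18661 = 47916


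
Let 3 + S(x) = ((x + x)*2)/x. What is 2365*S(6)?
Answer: 2365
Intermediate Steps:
S(x) = 1 (S(x) = -3 + ((x + x)*2)/x = -3 + ((2*x)*2)/x = -3 + (4*x)/x = -3 + 4 = 1)
2365*S(6) = 2365*1 = 2365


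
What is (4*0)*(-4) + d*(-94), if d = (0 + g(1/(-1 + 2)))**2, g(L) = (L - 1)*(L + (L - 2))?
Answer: 0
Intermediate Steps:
g(L) = (-1 + L)*(-2 + 2*L) (g(L) = (-1 + L)*(L + (-2 + L)) = (-1 + L)*(-2 + 2*L))
d = 0 (d = (0 + (2 - 4/(-1 + 2) + 2*(1/(-1 + 2))**2))**2 = (0 + (2 - 4/1 + 2*(1/1)**2))**2 = (0 + (2 - 4*1 + 2*1**2))**2 = (0 + (2 - 4 + 2*1))**2 = (0 + (2 - 4 + 2))**2 = (0 + 0)**2 = 0**2 = 0)
(4*0)*(-4) + d*(-94) = (4*0)*(-4) + 0*(-94) = 0*(-4) + 0 = 0 + 0 = 0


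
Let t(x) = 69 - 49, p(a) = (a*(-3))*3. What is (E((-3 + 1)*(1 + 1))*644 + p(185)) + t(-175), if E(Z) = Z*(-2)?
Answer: 3507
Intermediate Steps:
p(a) = -9*a (p(a) = -3*a*3 = -9*a)
E(Z) = -2*Z
t(x) = 20
(E((-3 + 1)*(1 + 1))*644 + p(185)) + t(-175) = (-2*(-3 + 1)*(1 + 1)*644 - 9*185) + 20 = (-(-4)*2*644 - 1665) + 20 = (-2*(-4)*644 - 1665) + 20 = (8*644 - 1665) + 20 = (5152 - 1665) + 20 = 3487 + 20 = 3507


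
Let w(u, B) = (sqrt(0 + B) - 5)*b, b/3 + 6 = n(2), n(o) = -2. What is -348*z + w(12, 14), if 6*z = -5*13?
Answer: 3890 - 24*sqrt(14) ≈ 3800.2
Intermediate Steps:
z = -65/6 (z = (-5*13)/6 = (1/6)*(-65) = -65/6 ≈ -10.833)
b = -24 (b = -18 + 3*(-2) = -18 - 6 = -24)
w(u, B) = 120 - 24*sqrt(B) (w(u, B) = (sqrt(0 + B) - 5)*(-24) = (sqrt(B) - 5)*(-24) = (-5 + sqrt(B))*(-24) = 120 - 24*sqrt(B))
-348*z + w(12, 14) = -348*(-65/6) + (120 - 24*sqrt(14)) = 3770 + (120 - 24*sqrt(14)) = 3890 - 24*sqrt(14)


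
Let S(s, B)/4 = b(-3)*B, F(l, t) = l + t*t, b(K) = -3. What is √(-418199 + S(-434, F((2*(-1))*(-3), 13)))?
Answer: I*√420299 ≈ 648.3*I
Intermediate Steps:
F(l, t) = l + t²
S(s, B) = -12*B (S(s, B) = 4*(-3*B) = -12*B)
√(-418199 + S(-434, F((2*(-1))*(-3), 13))) = √(-418199 - 12*((2*(-1))*(-3) + 13²)) = √(-418199 - 12*(-2*(-3) + 169)) = √(-418199 - 12*(6 + 169)) = √(-418199 - 12*175) = √(-418199 - 2100) = √(-420299) = I*√420299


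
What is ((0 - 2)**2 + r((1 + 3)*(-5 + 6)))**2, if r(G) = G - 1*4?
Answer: 16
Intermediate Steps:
r(G) = -4 + G (r(G) = G - 4 = -4 + G)
((0 - 2)**2 + r((1 + 3)*(-5 + 6)))**2 = ((0 - 2)**2 + (-4 + (1 + 3)*(-5 + 6)))**2 = ((-2)**2 + (-4 + 4*1))**2 = (4 + (-4 + 4))**2 = (4 + 0)**2 = 4**2 = 16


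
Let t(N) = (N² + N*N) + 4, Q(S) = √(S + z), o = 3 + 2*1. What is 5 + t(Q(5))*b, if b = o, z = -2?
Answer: 55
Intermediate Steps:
o = 5 (o = 3 + 2 = 5)
Q(S) = √(-2 + S) (Q(S) = √(S - 2) = √(-2 + S))
b = 5
t(N) = 4 + 2*N² (t(N) = (N² + N²) + 4 = 2*N² + 4 = 4 + 2*N²)
5 + t(Q(5))*b = 5 + (4 + 2*(√(-2 + 5))²)*5 = 5 + (4 + 2*(√3)²)*5 = 5 + (4 + 2*3)*5 = 5 + (4 + 6)*5 = 5 + 10*5 = 5 + 50 = 55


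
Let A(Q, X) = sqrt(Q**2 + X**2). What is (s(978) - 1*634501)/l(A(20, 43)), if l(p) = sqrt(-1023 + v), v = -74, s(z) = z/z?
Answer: 634500*I*sqrt(1097)/1097 ≈ 19157.0*I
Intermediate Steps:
s(z) = 1
l(p) = I*sqrt(1097) (l(p) = sqrt(-1023 - 74) = sqrt(-1097) = I*sqrt(1097))
(s(978) - 1*634501)/l(A(20, 43)) = (1 - 1*634501)/((I*sqrt(1097))) = (1 - 634501)*(-I*sqrt(1097)/1097) = -(-634500)*I*sqrt(1097)/1097 = 634500*I*sqrt(1097)/1097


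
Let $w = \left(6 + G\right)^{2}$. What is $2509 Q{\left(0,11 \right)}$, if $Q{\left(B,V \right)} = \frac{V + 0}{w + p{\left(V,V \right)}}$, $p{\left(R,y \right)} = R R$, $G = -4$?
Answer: $\frac{27599}{125} \approx 220.79$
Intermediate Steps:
$p{\left(R,y \right)} = R^{2}$
$w = 4$ ($w = \left(6 - 4\right)^{2} = 2^{2} = 4$)
$Q{\left(B,V \right)} = \frac{V}{4 + V^{2}}$ ($Q{\left(B,V \right)} = \frac{V + 0}{4 + V^{2}} = \frac{V}{4 + V^{2}}$)
$2509 Q{\left(0,11 \right)} = 2509 \frac{11}{4 + 11^{2}} = 2509 \frac{11}{4 + 121} = 2509 \cdot \frac{11}{125} = \frac{27599}{125}$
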